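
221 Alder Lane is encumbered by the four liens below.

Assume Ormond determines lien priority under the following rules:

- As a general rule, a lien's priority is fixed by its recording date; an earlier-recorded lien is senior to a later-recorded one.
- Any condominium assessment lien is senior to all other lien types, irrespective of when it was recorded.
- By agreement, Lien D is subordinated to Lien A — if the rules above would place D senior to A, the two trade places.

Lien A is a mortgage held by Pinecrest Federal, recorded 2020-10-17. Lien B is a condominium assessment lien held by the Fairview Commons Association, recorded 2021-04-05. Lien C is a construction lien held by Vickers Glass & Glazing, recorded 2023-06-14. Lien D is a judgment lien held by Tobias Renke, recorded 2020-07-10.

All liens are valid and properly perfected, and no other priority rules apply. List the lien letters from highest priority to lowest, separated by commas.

B, A, D, C

B, as a condominium assessment lien, has superpriority and ranks first.
The other liens, earliest effective date first: D (2020-07-10), A (2020-10-17), C (2023-06-14).
D would otherwise be senior to A, so under the subordination agreement D and A exchange positions.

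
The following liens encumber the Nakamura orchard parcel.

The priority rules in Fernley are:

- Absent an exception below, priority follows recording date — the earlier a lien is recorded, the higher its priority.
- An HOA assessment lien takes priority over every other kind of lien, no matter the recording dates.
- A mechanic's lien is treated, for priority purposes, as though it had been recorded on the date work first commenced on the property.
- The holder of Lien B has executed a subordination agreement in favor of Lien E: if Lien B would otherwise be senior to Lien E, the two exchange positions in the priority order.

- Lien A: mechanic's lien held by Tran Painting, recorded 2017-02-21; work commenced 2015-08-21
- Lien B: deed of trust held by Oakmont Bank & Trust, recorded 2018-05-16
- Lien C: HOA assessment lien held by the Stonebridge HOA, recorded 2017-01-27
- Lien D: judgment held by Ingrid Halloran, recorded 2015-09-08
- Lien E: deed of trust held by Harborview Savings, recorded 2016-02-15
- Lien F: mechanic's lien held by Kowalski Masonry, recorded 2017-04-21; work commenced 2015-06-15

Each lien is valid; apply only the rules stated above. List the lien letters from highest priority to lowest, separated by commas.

First, effective dates: A is treated as recorded 2015-08-21, the work-commencement date; F's effective date is 2015-06-15, when work began.
C is an HOA assessment lien, so it outranks all other liens regardless of date.
The other liens, earliest effective date first: F (2015-06-15), A (2015-08-21), D (2015-09-08), E (2016-02-15), B (2018-05-16).
Since B is not senior to E, the subordination leaves the order unchanged.

C, F, A, D, E, B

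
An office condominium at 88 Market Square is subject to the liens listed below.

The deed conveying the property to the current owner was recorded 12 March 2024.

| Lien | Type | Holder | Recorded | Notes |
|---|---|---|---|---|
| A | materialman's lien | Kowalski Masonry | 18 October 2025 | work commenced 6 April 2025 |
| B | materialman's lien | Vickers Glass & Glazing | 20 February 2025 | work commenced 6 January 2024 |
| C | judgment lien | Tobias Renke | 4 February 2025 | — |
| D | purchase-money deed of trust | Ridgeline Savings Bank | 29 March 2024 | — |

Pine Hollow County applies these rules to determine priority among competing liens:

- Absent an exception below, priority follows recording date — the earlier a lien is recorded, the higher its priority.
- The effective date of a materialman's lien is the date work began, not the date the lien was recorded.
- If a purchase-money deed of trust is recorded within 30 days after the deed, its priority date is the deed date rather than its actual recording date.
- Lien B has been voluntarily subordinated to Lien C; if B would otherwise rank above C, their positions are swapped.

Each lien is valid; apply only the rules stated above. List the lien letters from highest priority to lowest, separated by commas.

Effective dates after the stated exceptions: A relates back to 6 April 2025 (work commenced); B is treated as recorded 6 January 2024, the work-commencement date; D was recorded within the 30-day window, so its effective date is the deed date 12 March 2024.
Sorted by effective date: B (6 January 2024), D (12 March 2024), C (4 February 2025), A (6 April 2025).
B is senior to C before the subordination, so the two trade places.

C, D, B, A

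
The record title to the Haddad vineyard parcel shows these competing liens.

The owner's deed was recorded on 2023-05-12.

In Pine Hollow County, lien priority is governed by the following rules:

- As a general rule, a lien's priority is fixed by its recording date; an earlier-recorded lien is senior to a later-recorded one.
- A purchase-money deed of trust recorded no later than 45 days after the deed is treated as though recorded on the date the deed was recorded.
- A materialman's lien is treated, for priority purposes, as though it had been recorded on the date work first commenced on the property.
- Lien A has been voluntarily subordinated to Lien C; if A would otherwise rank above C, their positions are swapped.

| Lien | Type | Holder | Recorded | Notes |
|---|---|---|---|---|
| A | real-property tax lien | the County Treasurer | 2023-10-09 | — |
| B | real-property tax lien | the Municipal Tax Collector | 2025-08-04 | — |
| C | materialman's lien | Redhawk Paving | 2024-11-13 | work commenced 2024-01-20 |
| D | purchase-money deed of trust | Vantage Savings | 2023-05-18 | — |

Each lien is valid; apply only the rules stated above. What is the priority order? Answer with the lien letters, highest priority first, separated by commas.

D, C, A, B

Adjusting effective dates: C is treated as recorded 2024-01-20, the work-commencement date; D's effective date is the deed date, 2023-05-12.
By effective date: D (2023-05-12), A (2023-10-09), C (2024-01-20), B (2025-08-04).
The subordination applies — A was senior to C — so A and C swap.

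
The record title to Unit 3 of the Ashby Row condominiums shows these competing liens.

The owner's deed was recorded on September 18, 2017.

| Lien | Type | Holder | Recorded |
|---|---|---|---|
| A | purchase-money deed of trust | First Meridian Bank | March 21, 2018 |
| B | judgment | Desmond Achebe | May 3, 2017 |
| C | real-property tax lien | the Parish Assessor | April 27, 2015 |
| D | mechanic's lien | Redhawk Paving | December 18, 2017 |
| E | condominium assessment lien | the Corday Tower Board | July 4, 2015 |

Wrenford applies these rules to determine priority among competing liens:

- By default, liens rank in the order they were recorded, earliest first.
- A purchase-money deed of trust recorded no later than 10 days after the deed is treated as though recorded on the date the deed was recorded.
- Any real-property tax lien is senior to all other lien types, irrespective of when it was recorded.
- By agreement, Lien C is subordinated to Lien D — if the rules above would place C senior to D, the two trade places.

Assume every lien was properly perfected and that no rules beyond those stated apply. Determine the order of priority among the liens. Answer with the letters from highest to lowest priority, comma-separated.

Effective dates after the stated exceptions: A missed the 10-day window (184 days after the deed), so its recording date stands.
C, as a real-property tax lien, has superpriority and ranks first.
The other liens, earliest effective date first: E (July 4, 2015), B (May 3, 2017), D (December 18, 2017), A (March 21, 2018).
Because C would otherwise rank above D, the subordination swaps them.

D, E, B, C, A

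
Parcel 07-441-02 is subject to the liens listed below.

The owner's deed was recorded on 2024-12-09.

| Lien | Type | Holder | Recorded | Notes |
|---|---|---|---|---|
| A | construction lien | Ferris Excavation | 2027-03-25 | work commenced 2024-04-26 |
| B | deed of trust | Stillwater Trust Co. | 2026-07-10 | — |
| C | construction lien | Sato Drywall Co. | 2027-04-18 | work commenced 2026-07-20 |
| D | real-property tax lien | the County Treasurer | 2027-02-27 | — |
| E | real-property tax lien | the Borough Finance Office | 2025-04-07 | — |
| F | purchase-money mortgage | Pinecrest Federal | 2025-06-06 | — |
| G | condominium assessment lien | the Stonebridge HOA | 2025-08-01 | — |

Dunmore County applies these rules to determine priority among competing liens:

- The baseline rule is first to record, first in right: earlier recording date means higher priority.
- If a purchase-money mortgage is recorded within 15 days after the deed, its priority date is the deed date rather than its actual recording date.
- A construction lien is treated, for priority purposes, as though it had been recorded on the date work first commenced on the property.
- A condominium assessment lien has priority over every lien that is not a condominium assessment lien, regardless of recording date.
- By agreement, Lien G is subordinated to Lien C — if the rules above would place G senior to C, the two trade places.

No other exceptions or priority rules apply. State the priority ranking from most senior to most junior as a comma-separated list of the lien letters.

C, A, E, F, B, G, D

Effective dates: A is treated as recorded 2024-04-26, the work-commencement date; C relates back to 2026-07-20 (work commenced); F was recorded 179 days after the deed, outside the 15-day window, so it keeps its recording date.
G, as a condominium assessment lien, has superpriority and ranks first.
Ordering the rest by effective date: A (2024-04-26), E (2025-04-07), F (2025-06-06), B (2026-07-10), C (2026-07-20), D (2027-02-27).
The subordination applies — G was senior to C — so G and C swap.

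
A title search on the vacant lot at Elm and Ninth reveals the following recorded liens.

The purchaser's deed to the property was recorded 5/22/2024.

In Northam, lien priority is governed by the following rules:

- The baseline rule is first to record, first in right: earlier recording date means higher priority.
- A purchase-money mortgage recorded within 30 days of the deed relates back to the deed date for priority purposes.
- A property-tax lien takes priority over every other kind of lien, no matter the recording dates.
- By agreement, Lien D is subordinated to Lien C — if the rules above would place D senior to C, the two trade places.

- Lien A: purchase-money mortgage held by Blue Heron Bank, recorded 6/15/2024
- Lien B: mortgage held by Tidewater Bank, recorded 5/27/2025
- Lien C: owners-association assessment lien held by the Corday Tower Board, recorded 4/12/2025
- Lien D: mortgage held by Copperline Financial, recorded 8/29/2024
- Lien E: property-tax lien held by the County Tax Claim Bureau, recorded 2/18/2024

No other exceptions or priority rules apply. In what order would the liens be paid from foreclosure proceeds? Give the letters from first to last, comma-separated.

Effective dates after the stated exceptions: A was recorded within the 30-day window, so its effective date is the deed date 5/22/2024.
E, as a property-tax lien, has superpriority and ranks first.
Among the remaining liens, by effective date: A (5/22/2024), D (8/29/2024), C (4/12/2025), B (5/27/2025).
D is senior to C before the subordination, so the two trade places.

E, A, C, D, B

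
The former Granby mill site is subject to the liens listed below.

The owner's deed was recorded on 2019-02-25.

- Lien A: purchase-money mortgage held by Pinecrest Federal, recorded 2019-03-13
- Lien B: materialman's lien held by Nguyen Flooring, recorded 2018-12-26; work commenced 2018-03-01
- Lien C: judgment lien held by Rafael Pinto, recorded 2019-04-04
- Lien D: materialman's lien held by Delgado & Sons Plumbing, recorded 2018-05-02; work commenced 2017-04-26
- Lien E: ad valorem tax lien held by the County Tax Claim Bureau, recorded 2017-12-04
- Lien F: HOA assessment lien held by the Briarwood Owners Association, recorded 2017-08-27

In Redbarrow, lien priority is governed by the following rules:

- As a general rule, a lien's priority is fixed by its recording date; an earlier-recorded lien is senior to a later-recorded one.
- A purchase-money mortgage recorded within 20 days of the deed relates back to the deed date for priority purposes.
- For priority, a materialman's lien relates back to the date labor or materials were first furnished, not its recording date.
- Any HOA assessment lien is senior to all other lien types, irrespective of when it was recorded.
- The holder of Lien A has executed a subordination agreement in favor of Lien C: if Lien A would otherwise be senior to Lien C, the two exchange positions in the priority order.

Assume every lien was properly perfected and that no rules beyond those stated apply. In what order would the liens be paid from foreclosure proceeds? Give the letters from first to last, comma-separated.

First, effective dates: A's effective date is the deed date, 2019-02-25; B relates back to 2018-03-01 (work commenced); D relates back to 2017-04-26 (work commenced).
F is an HOA assessment lien and takes priority over every other lien.
Remaining liens by effective date: D (2017-04-26), E (2017-12-04), B (2018-03-01), A (2019-02-25), C (2019-04-04).
The subordination applies — A was senior to C — so A and C swap.

F, D, E, B, C, A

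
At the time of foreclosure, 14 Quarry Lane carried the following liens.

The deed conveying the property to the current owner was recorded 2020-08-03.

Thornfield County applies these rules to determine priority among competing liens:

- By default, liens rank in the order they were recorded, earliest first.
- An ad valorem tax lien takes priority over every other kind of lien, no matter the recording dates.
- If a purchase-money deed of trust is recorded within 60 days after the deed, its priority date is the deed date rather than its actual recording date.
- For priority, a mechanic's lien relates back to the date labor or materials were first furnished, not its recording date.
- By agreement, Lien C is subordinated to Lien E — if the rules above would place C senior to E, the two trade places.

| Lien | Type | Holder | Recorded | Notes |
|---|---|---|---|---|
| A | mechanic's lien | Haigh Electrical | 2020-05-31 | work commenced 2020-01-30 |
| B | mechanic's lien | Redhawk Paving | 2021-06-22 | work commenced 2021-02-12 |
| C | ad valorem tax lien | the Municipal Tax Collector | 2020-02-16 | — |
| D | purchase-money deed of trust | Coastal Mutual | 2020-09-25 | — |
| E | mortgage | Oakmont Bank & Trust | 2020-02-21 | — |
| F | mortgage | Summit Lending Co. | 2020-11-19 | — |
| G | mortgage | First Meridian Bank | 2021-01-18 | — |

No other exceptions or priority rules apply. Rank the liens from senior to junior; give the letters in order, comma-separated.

E, A, C, D, F, G, B

First, effective dates: A's effective date is 2020-01-30, when work began; B is treated as recorded 2021-02-12, the work-commencement date; D relates back to the deed date 2020-08-03.
C, as an ad valorem tax lien, has superpriority and ranks first.
Remaining liens by effective date: A (2020-01-30), E (2020-02-21), D (2020-08-03), F (2020-11-19), G (2021-01-18), B (2021-02-12).
C is senior to E before the subordination, so the two trade places.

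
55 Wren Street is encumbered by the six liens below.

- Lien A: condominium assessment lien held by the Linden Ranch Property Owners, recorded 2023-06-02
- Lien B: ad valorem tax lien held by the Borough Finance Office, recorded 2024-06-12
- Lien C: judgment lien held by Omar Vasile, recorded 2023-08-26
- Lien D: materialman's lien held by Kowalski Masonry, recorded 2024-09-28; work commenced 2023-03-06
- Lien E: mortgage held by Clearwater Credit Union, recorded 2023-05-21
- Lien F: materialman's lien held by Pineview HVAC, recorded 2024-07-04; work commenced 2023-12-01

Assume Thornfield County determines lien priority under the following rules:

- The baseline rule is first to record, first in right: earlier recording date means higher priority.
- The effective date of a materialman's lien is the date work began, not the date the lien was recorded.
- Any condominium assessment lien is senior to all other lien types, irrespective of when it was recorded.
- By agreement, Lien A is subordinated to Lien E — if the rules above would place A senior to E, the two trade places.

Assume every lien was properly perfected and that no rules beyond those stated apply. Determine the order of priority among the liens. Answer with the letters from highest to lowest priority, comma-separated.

E, D, A, C, F, B

Effective dates after the stated exceptions: D relates back to 2023-03-06 (work commenced); F is treated as recorded 2023-12-01, the work-commencement date.
A is a condominium assessment lien and takes priority over every other lien.
The other liens, earliest effective date first: D (2023-03-06), E (2023-05-21), C (2023-08-26), F (2023-12-01), B (2024-06-12).
A is senior to E before the subordination, so the two trade places.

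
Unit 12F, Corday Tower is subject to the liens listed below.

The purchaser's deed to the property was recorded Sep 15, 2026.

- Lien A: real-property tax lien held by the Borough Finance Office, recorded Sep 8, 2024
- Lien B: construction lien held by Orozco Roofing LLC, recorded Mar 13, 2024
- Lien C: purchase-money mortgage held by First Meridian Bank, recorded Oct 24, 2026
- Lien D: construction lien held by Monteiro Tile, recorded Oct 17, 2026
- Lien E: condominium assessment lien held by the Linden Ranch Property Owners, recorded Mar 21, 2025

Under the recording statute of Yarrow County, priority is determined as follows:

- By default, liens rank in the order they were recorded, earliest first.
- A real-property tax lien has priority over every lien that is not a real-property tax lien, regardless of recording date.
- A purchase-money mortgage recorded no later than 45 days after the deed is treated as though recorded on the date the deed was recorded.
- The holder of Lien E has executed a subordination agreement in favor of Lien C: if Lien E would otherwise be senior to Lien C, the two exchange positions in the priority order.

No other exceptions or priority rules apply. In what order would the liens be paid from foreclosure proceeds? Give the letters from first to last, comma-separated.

A, B, C, E, D

Effective dates after the stated exceptions: C's effective date is the deed date, Sep 15, 2026.
A is a real-property tax lien, so it outranks all other liens regardless of date.
The other liens, earliest effective date first: B (Mar 13, 2024), E (Mar 21, 2025), C (Sep 15, 2026), D (Oct 17, 2026).
E would otherwise be senior to C, so under the subordination agreement E and C exchange positions.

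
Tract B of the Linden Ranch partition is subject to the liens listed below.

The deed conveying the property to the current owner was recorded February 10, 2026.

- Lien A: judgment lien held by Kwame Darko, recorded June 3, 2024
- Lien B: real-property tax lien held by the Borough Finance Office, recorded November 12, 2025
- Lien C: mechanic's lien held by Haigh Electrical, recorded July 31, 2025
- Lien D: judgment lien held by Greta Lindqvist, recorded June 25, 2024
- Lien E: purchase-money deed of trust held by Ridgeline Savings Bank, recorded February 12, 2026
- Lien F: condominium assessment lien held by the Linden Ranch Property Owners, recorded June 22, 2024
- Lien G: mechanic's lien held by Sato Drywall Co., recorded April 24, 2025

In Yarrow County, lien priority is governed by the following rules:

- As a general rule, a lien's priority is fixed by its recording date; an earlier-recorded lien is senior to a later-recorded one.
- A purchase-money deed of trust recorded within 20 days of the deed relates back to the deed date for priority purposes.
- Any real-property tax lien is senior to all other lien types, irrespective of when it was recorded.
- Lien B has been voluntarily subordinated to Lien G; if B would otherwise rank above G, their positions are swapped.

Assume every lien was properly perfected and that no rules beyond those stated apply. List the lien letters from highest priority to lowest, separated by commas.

First, effective dates: E relates back to the deed date February 10, 2026.
B is a real-property tax lien and takes priority over every other lien.
Among the remaining liens, by effective date: A (June 3, 2024), F (June 22, 2024), D (June 25, 2024), G (April 24, 2025), C (July 31, 2025), E (February 10, 2026).
Because B would otherwise rank above G, the subordination swaps them.

G, A, F, D, B, C, E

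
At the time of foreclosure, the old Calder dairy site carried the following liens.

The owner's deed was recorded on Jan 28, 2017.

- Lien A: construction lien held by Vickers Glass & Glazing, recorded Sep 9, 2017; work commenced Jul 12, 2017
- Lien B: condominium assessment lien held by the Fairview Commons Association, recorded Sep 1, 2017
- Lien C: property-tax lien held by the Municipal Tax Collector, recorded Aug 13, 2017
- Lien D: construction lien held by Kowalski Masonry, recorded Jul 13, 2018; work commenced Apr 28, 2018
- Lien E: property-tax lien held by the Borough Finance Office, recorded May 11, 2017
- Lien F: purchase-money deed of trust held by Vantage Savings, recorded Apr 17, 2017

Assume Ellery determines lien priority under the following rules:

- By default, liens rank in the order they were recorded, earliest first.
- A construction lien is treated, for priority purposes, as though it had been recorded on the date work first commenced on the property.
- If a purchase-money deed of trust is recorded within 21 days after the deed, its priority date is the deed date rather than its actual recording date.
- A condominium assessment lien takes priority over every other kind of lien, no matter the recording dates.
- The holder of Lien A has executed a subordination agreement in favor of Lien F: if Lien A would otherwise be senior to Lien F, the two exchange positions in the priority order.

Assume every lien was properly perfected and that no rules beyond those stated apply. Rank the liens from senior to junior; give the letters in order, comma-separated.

First, effective dates: A is treated as recorded Jul 12, 2017, the work-commencement date; D is treated as recorded Apr 28, 2018, the work-commencement date; F was recorded 79 days after the deed — beyond 21 days — so no relation-back applies.
B, as a condominium assessment lien, has superpriority and ranks first.
Ordering the rest by effective date: F (Apr 17, 2017), E (May 11, 2017), A (Jul 12, 2017), C (Aug 13, 2017), D (Apr 28, 2018).
Since A is not senior to F, the subordination leaves the order unchanged.

B, F, E, A, C, D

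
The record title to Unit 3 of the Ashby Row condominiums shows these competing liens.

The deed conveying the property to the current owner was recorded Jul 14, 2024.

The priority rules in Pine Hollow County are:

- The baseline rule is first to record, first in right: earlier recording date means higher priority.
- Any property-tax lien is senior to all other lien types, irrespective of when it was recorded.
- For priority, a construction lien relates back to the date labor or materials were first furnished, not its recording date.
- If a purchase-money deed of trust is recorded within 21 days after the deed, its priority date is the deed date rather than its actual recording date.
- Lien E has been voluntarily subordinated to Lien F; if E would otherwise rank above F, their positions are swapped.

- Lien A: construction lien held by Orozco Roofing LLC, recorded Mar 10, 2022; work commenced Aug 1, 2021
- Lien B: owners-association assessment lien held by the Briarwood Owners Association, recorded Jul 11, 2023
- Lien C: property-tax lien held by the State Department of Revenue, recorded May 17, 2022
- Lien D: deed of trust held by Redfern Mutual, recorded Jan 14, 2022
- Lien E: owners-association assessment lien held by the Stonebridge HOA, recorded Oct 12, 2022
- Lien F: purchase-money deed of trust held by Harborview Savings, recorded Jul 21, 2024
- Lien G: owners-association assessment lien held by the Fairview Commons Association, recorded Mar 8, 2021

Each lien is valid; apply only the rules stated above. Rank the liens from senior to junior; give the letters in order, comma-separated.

C, G, A, D, F, B, E

Effective dates after the stated exceptions: A is treated as recorded Aug 1, 2021, the work-commencement date; F relates back to the deed date Jul 14, 2024.
C, as a property-tax lien, has superpriority and ranks first.
Among the remaining liens, by effective date: G (Mar 8, 2021), A (Aug 1, 2021), D (Jan 14, 2022), E (Oct 12, 2022), B (Jul 11, 2023), F (Jul 14, 2024).
Because E would otherwise rank above F, the subordination swaps them.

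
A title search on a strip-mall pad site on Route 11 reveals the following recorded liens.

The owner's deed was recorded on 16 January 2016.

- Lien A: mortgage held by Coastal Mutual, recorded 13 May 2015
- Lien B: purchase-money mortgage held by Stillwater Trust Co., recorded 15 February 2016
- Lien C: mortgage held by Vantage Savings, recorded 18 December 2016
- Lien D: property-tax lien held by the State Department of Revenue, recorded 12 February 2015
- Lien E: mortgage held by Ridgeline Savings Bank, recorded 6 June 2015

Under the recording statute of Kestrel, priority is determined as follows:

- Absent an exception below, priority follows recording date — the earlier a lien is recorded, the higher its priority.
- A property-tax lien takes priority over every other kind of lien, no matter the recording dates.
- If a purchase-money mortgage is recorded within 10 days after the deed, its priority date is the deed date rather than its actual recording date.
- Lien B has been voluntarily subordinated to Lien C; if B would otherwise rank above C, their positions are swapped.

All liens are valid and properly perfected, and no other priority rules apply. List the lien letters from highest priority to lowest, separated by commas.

Adjusting effective dates: B was recorded 30 days after the deed — beyond 10 days — so no relation-back applies.
As a property-tax lien, D is senior to every other lien.
Remaining liens by effective date: A (13 May 2015), E (6 June 2015), B (15 February 2016), C (18 December 2016).
Because B would otherwise rank above C, the subordination swaps them.

D, A, E, C, B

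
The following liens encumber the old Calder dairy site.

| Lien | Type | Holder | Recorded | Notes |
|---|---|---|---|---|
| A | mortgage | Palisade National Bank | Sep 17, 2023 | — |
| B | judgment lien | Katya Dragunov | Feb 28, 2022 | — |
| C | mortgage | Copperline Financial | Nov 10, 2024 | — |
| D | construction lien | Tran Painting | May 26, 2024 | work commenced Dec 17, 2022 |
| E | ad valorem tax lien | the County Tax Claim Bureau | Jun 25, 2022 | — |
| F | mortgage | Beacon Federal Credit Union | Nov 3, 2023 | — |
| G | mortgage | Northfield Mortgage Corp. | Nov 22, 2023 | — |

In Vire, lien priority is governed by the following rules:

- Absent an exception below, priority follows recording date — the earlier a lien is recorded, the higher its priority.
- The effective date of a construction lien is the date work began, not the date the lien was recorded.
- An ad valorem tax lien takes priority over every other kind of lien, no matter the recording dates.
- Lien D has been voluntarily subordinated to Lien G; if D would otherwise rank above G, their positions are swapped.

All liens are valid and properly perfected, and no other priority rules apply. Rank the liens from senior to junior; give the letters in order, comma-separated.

E, B, G, A, F, D, C

Effective dates after the stated exceptions: D relates back to Dec 17, 2022 (work commenced).
E is an ad valorem tax lien and takes priority over every other lien.
The other liens, earliest effective date first: B (Feb 28, 2022), D (Dec 17, 2022), A (Sep 17, 2023), F (Nov 3, 2023), G (Nov 22, 2023), C (Nov 10, 2024).
Because D would otherwise rank above G, the subordination swaps them.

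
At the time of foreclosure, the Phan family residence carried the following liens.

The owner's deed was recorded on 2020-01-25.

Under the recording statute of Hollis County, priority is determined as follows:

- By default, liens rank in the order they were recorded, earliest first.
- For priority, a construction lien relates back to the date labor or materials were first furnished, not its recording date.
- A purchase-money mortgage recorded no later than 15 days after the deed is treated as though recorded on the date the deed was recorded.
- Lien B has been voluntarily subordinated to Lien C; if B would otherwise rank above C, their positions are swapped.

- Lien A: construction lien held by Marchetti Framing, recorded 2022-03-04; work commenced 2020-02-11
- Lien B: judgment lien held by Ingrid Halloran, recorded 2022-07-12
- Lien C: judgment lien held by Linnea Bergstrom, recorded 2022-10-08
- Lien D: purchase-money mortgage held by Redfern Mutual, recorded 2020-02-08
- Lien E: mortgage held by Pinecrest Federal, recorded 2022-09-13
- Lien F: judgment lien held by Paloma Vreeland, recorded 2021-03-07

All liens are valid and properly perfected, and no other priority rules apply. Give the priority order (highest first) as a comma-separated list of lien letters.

D, A, F, C, E, B

First, effective dates: A's effective date is 2020-02-11, when work began; D was recorded within the 15-day window, so its effective date is the deed date 2020-01-25.
Ordering by effective date: D (2020-01-25), A (2020-02-11), F (2021-03-07), B (2022-07-12), E (2022-09-13), C (2022-10-08).
Because B would otherwise rank above C, the subordination swaps them.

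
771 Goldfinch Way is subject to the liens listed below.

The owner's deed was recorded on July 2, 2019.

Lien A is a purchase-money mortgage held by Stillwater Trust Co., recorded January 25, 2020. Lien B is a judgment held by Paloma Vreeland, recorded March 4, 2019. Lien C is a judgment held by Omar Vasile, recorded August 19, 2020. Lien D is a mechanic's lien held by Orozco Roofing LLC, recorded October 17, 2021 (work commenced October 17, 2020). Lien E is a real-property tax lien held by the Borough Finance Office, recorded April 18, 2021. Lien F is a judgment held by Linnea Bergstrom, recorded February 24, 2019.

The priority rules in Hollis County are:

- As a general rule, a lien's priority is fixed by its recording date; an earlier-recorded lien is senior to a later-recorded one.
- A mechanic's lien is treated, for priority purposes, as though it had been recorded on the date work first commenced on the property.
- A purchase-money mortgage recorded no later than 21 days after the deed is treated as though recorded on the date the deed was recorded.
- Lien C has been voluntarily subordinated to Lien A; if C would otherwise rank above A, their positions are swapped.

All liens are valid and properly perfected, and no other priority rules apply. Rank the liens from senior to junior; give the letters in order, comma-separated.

Adjusting effective dates: A was recorded 207 days after the deed — beyond 21 days — so no relation-back applies; D's effective date is October 17, 2020, when work began.
Ordering by effective date: F (February 24, 2019), B (March 4, 2019), A (January 25, 2020), C (August 19, 2020), D (October 17, 2020), E (April 18, 2021).
C is already junior to A, so the subordination agreement changes nothing.

F, B, A, C, D, E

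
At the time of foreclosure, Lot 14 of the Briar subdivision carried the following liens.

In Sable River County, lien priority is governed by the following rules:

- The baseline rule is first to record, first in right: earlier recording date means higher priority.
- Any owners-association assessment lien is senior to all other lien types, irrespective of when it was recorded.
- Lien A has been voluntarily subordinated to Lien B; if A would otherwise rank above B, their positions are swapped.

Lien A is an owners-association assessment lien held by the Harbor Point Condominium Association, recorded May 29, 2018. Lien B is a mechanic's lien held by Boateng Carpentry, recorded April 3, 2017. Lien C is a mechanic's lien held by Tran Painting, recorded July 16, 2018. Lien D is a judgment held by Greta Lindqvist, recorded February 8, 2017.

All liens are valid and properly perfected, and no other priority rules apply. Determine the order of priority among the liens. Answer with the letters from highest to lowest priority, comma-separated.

A is an owners-association assessment lien and takes priority over every other lien.
Ordering the rest by effective date: D (February 8, 2017), B (April 3, 2017), C (July 16, 2018).
A is senior to B before the subordination, so the two trade places.

B, D, A, C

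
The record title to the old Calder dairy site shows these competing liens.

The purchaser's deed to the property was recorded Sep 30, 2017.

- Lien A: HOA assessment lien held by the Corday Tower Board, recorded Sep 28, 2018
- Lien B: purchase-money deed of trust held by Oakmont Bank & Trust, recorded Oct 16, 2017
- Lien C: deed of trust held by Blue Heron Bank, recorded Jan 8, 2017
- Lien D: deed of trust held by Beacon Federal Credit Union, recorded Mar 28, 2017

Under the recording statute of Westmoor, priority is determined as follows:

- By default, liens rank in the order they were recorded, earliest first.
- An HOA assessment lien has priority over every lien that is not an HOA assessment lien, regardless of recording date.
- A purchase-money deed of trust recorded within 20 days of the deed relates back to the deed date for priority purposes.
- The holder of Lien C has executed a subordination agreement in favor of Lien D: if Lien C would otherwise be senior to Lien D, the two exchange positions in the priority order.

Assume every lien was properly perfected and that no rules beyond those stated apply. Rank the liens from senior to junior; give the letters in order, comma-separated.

Adjusting effective dates: B was recorded within the 20-day window, so its effective date is the deed date Sep 30, 2017.
A is an HOA assessment lien and takes priority over every other lien.
Among the remaining liens, by effective date: C (Jan 8, 2017), D (Mar 28, 2017), B (Sep 30, 2017).
C would otherwise be senior to D, so under the subordination agreement C and D exchange positions.

A, D, C, B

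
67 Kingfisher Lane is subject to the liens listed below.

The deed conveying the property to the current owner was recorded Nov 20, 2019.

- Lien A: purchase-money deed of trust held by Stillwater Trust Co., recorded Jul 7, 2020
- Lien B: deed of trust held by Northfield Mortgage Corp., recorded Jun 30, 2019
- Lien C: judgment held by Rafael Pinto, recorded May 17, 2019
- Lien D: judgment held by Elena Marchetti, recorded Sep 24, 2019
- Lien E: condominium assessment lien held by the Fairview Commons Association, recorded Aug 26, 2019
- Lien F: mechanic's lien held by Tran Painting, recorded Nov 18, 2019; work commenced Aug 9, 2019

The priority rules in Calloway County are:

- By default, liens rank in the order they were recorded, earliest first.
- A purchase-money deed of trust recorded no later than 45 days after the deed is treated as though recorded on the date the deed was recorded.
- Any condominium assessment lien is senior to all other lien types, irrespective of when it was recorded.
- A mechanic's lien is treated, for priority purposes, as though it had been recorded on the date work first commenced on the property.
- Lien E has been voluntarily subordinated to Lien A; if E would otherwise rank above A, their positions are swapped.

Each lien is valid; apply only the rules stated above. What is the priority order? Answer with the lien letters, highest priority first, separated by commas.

First, effective dates: A was recorded 230 days after the deed — beyond 45 days — so no relation-back applies; F relates back to Aug 9, 2019 (work commenced).
As a condominium assessment lien, E is senior to every other lien.
Remaining liens by effective date: C (May 17, 2019), B (Jun 30, 2019), F (Aug 9, 2019), D (Sep 24, 2019), A (Jul 7, 2020).
E is senior to A before the subordination, so the two trade places.

A, C, B, F, D, E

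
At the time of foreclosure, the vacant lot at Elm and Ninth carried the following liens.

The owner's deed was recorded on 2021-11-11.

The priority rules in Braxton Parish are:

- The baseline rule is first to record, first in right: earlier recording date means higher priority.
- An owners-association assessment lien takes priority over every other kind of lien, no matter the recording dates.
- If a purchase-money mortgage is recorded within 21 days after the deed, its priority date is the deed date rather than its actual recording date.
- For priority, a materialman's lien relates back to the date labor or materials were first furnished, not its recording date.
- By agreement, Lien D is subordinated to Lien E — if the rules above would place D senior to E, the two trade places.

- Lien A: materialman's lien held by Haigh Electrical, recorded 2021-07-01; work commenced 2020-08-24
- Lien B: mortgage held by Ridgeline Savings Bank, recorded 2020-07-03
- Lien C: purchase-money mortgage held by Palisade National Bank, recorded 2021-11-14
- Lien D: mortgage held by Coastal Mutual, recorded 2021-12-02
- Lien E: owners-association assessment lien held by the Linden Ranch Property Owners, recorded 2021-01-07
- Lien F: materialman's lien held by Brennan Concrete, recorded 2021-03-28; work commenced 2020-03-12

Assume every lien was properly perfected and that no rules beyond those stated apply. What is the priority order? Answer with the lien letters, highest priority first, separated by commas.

First, effective dates: A's effective date is 2020-08-24, when work began; C's effective date is the deed date, 2021-11-11; F is treated as recorded 2020-03-12, the work-commencement date.
E, as an owners-association assessment lien, has superpriority and ranks first.
Ordering the rest by effective date: F (2020-03-12), B (2020-07-03), A (2020-08-24), C (2021-11-11), D (2021-12-02).
D is already junior to E, so the subordination agreement changes nothing.

E, F, B, A, C, D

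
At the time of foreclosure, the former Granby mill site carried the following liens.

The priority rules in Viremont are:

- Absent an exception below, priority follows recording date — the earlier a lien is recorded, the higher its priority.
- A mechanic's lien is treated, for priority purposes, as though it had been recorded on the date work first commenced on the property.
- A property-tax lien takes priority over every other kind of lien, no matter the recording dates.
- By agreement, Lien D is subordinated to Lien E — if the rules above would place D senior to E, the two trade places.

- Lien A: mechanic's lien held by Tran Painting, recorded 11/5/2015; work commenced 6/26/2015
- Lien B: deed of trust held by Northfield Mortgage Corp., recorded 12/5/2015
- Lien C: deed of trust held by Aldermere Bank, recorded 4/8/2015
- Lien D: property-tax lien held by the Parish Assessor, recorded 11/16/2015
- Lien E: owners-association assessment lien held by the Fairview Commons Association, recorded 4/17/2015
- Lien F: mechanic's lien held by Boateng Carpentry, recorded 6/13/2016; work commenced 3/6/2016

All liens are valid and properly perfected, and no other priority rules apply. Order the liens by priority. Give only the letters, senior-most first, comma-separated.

E, C, D, A, B, F

Adjusting effective dates: A relates back to 6/26/2015 (work commenced); F relates back to 3/6/2016 (work commenced).
D, as a property-tax lien, has superpriority and ranks first.
The other liens, earliest effective date first: C (4/8/2015), E (4/17/2015), A (6/26/2015), B (12/5/2015), F (3/6/2016).
D is senior to E before the subordination, so the two trade places.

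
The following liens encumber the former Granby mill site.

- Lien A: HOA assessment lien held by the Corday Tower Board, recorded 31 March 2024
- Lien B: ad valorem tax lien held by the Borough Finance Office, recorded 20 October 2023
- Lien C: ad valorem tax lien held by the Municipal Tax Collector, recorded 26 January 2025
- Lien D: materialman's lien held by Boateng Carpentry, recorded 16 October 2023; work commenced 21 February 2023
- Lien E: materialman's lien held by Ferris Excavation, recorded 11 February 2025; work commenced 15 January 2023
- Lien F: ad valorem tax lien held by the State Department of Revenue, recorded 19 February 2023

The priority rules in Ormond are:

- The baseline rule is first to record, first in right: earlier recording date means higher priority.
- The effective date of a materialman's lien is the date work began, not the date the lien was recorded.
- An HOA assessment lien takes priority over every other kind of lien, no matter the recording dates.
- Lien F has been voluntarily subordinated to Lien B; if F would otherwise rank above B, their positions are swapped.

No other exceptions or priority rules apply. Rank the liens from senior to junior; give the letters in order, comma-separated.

First, effective dates: D's effective date is 21 February 2023, when work began; E's effective date is 15 January 2023, when work began.
As an HOA assessment lien, A is senior to every other lien.
Ordering the rest by effective date: E (15 January 2023), F (19 February 2023), D (21 February 2023), B (20 October 2023), C (26 January 2025).
F is senior to B before the subordination, so the two trade places.

A, E, B, D, F, C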